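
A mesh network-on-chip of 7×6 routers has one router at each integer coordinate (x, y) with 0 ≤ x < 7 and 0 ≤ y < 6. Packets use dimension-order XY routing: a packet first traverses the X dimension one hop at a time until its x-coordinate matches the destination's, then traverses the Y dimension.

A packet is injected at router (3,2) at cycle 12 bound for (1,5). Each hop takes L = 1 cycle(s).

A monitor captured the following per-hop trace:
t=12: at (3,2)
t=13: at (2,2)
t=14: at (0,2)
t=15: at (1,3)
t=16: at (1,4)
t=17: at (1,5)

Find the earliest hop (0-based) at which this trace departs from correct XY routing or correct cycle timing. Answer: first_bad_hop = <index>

[1] (-1,+0) / 1c ⇒ ok
[2] (-2,+0) / 1c ⇒ BAD: non-unit step

first_bad_hop = 2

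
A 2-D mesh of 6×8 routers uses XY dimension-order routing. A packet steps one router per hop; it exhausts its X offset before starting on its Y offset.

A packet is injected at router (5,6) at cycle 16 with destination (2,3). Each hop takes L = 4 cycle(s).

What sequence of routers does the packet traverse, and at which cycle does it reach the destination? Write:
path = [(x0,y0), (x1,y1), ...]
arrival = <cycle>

hop 0: (5,6) @ cyc 16
hop 1: (4,6) @ cyc 20  [W]
hop 2: (3,6) @ cyc 24  [W]
hop 3: (2,6) @ cyc 28  [W]
hop 4: (2,5) @ cyc 32  [S]
hop 5: (2,4) @ cyc 36  [S]
hop 6: (2,3) @ cyc 40  [S]

path = [(5,6), (4,6), (3,6), (2,6), (2,5), (2,4), (2,3)]
arrival = 40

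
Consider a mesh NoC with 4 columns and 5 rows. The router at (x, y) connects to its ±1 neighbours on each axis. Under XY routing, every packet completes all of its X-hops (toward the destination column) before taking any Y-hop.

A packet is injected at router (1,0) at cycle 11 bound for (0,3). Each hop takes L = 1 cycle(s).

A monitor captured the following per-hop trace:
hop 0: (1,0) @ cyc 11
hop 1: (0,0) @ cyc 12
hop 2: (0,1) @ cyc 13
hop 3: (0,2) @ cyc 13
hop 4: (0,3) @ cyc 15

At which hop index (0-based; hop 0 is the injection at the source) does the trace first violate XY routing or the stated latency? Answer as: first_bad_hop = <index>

  1: Δx=-1 Δy=+0 Δt=1 [ok]
  2: Δx=+0 Δy=+1 Δt=1 [ok]
  3: Δx=+0 Δy=+1 Δt=0 [BAD: Δcyc=0≠L]

first_bad_hop = 3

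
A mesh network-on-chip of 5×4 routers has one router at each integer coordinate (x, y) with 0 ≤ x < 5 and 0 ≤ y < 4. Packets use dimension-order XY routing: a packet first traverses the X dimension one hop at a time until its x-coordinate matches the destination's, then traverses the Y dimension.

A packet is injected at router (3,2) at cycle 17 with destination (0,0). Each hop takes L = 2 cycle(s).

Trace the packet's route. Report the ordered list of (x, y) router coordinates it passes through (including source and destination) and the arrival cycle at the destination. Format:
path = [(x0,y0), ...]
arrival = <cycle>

path = [(3,2), (2,2), (1,2), (0,2), (0,1), (0,0)]
arrival = 27

[0] x=3 y=2 t=17
[1] x=2 y=2 t=19 →W
[2] x=1 y=2 t=21 →W
[3] x=0 y=2 t=23 →W
[4] x=0 y=1 t=25 →S
[5] x=0 y=0 t=27 →S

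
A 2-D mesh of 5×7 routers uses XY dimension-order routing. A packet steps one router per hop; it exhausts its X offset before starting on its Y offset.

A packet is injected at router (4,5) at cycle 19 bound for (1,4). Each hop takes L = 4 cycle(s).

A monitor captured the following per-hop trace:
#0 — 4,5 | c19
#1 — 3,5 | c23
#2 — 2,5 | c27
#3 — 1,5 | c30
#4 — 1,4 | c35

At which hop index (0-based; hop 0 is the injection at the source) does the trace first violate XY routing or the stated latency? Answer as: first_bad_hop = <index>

hop 1: step (-1,+0), +4 cyc — ok
hop 2: step (-1,+0), +4 cyc — ok
hop 3: step (-1,+0), +3 cyc — BAD: Δcyc=3≠L

first_bad_hop = 3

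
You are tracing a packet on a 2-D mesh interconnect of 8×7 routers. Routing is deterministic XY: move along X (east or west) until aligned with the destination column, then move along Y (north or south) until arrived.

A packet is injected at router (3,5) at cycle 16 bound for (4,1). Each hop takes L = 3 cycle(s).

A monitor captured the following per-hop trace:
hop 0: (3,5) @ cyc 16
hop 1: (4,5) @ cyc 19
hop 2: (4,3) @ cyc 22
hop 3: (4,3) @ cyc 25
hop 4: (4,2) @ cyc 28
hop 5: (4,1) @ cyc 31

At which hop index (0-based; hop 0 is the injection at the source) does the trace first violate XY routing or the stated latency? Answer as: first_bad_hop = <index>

first_bad_hop = 2

  1: Δx=+1 Δy=+0 Δt=3 [ok]
  2: Δx=+0 Δy=-2 Δt=3 [BAD: non-unit step]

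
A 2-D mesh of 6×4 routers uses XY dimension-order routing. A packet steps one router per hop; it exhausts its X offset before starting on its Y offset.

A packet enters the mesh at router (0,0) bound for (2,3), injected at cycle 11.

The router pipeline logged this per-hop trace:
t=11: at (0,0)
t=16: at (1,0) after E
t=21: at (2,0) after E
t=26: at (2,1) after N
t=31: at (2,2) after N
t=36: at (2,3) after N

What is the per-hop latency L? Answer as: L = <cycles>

L = 5

Δcyc across hop 0→1: 16 − 11 = 5.
That increment is L by definition: L = 5.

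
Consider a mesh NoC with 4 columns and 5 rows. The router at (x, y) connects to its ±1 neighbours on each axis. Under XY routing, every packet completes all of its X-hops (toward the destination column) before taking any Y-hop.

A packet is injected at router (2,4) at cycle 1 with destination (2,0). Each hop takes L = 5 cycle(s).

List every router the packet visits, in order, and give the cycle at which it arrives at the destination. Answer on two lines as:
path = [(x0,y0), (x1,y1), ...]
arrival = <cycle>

path = [(2,4), (2,3), (2,2), (2,1), (2,0)]
arrival = 21

  0. router=(2,4) cycle=1 (inject)
  1. router=(2,3) cycle=6 dir=S
  2. router=(2,2) cycle=11 dir=S
  3. router=(2,1) cycle=16 dir=S
  4. router=(2,0) cycle=21 dir=S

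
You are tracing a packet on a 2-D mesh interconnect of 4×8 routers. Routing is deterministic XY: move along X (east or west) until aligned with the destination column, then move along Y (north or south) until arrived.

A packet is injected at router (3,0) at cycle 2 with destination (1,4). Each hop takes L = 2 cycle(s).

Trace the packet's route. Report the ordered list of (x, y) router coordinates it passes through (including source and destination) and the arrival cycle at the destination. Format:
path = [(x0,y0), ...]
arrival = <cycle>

path = [(3,0), (2,0), (1,0), (1,1), (1,2), (1,3), (1,4)]
arrival = 14

src (3,0)  cyc=2
W→(2,0)  cyc=4
W→(1,0)  cyc=6
N→(1,1)  cyc=8
N→(1,2)  cyc=10
N→(1,3)  cyc=12
N→(1,4)  cyc=14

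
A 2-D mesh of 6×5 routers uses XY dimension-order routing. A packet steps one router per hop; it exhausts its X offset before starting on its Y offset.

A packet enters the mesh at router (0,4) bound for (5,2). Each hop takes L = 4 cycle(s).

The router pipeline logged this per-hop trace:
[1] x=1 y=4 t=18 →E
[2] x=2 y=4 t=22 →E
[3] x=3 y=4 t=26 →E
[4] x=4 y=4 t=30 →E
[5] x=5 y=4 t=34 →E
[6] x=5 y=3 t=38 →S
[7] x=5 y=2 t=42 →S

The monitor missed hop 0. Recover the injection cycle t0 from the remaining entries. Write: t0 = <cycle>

cyc[1] = 18 and cyc[k] = t0 + k·L for every k.
Therefore t0 = 18 − L = 14.

t0 = 14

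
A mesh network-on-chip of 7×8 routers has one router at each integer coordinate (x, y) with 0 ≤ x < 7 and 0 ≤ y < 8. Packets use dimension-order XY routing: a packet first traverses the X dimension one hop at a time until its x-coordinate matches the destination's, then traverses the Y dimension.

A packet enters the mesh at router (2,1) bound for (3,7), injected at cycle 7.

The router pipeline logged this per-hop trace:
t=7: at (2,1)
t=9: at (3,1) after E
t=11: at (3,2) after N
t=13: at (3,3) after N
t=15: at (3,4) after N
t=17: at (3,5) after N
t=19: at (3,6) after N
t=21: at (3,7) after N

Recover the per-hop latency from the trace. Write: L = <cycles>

Δcyc across hop 0→1: 9 − 7 = 2.
Per-hop latency L = Δcyc = 2.

L = 2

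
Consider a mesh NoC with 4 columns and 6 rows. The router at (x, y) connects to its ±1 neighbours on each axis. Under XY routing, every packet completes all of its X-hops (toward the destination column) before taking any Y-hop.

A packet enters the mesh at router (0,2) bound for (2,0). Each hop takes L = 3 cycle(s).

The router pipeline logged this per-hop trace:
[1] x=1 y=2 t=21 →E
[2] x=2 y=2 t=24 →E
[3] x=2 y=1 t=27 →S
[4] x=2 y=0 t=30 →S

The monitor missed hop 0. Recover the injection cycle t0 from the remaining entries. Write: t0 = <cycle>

t0 = 18

The first recorded entry is hop 1 at cycle 21.
t0 = cyc[1] − L = 21 − 3 = 18.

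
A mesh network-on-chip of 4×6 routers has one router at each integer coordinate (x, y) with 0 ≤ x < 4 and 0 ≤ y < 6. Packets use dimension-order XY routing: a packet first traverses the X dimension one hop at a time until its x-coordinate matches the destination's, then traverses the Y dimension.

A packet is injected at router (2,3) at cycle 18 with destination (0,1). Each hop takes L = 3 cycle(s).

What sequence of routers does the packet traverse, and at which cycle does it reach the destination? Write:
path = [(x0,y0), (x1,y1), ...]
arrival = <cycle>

  0. router=(2,3) cycle=18 (inject)
  1. router=(1,3) cycle=21 dir=W
  2. router=(0,3) cycle=24 dir=W
  3. router=(0,2) cycle=27 dir=S
  4. router=(0,1) cycle=30 dir=S

path = [(2,3), (1,3), (0,3), (0,2), (0,1)]
arrival = 30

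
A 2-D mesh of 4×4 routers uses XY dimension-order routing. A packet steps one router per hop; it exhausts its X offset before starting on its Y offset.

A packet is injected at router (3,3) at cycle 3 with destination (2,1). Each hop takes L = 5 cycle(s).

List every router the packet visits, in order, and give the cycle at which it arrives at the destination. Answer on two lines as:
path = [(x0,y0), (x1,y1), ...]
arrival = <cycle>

hop 0: (3,3) @ cyc 3
hop 1: (2,3) @ cyc 8  [W]
hop 2: (2,2) @ cyc 13  [S]
hop 3: (2,1) @ cyc 18  [S]

path = [(3,3), (2,3), (2,2), (2,1)]
arrival = 18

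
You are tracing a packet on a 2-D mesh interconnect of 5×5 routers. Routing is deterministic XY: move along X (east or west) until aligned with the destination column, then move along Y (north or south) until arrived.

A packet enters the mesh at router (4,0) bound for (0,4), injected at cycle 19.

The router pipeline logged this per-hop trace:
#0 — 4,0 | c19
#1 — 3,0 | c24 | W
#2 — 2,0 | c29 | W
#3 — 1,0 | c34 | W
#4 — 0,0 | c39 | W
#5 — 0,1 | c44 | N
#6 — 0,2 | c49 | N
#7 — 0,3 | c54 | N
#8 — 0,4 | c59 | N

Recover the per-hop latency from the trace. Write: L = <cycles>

cyc[1] − cyc[0] = 24 − 19 = 5.
That increment is L by definition: L = 5.

L = 5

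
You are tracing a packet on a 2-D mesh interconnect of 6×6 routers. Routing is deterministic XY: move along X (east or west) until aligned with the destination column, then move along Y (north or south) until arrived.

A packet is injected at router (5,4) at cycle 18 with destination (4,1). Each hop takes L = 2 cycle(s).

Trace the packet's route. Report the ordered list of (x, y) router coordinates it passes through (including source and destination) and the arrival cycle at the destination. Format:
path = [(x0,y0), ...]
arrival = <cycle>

  0. router=(5,4) cycle=18 (inject)
  1. router=(4,4) cycle=20 dir=W
  2. router=(4,3) cycle=22 dir=S
  3. router=(4,2) cycle=24 dir=S
  4. router=(4,1) cycle=26 dir=S

path = [(5,4), (4,4), (4,3), (4,2), (4,1)]
arrival = 26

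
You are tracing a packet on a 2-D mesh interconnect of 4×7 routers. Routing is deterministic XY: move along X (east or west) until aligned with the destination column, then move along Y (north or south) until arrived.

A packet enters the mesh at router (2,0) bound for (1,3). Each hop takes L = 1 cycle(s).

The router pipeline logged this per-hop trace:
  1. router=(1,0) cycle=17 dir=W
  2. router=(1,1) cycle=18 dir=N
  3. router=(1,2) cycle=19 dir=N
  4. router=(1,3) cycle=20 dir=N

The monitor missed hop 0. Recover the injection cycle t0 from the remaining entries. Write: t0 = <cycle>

t0 = 16

At hop 1 the cycle is 17; in general cyc_k = t0 + kL.
Subtract one hop: t0 = 17 − 1 = 16.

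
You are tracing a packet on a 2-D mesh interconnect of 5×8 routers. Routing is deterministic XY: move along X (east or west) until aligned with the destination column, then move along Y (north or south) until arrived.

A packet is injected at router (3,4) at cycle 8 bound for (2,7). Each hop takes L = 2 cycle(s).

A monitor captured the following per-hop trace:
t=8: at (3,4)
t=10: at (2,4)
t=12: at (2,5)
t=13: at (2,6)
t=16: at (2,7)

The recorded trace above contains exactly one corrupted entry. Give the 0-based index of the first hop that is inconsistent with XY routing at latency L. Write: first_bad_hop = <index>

[1] (-1,+0) / 2c ⇒ ok
[2] (+0,+1) / 2c ⇒ ok
[3] (+0,+1) / 1c ⇒ BAD: Δcyc=1≠L

first_bad_hop = 3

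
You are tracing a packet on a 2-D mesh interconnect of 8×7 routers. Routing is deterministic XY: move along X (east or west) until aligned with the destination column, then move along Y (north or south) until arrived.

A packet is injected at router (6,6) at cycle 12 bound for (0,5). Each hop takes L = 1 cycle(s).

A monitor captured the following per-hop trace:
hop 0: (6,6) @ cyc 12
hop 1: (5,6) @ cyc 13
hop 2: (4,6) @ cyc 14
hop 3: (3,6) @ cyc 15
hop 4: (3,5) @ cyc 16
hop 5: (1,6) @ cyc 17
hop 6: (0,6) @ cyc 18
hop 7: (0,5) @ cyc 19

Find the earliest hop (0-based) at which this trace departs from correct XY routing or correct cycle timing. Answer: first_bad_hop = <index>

hop 1: step (-1,+0), +1 cyc — ok
hop 2: step (-1,+0), +1 cyc — ok
hop 3: step (-1,+0), +1 cyc — ok
hop 4: step (+0,-1), +1 cyc — BAD: Y-move but x=3≠0

first_bad_hop = 4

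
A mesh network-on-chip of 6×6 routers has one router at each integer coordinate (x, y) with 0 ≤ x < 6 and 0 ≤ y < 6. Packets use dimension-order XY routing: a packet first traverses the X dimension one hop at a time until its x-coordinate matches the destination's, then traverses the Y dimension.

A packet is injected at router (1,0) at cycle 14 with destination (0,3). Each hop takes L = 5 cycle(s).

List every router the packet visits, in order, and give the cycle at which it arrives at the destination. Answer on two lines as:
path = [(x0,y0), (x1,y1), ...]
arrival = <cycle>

path = [(1,0), (0,0), (0,1), (0,2), (0,3)]
arrival = 34

src (1,0)  cyc=14
W→(0,0)  cyc=19
N→(0,1)  cyc=24
N→(0,2)  cyc=29
N→(0,3)  cyc=34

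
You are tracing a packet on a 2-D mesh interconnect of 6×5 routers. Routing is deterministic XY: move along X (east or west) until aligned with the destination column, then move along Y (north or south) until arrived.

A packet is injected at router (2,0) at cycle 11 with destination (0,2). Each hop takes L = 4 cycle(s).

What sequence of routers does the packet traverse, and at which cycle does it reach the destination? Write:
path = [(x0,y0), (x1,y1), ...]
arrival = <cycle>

path = [(2,0), (1,0), (0,0), (0,1), (0,2)]
arrival = 27

#0 — 2,0 | c11
#1 — 1,0 | c15 | W
#2 — 0,0 | c19 | W
#3 — 0,1 | c23 | N
#4 — 0,2 | c27 | N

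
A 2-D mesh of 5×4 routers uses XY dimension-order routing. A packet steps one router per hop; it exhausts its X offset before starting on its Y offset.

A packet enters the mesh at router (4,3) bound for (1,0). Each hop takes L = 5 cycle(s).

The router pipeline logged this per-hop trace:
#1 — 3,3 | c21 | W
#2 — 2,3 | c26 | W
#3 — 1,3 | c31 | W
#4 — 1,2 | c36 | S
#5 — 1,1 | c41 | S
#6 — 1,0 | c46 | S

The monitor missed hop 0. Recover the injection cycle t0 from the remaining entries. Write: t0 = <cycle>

t0 = 16

The first recorded entry is hop 1 at cycle 21.
t0 = cyc[1] − L = 21 − 5 = 16.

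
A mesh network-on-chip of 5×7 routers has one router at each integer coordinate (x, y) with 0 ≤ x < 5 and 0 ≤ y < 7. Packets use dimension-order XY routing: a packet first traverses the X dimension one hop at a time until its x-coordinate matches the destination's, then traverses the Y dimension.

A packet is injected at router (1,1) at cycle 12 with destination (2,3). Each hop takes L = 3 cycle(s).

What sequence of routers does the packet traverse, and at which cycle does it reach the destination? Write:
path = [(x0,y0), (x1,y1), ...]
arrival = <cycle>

src (1,1)  cyc=12
E→(2,1)  cyc=15
N→(2,2)  cyc=18
N→(2,3)  cyc=21

path = [(1,1), (2,1), (2,2), (2,3)]
arrival = 21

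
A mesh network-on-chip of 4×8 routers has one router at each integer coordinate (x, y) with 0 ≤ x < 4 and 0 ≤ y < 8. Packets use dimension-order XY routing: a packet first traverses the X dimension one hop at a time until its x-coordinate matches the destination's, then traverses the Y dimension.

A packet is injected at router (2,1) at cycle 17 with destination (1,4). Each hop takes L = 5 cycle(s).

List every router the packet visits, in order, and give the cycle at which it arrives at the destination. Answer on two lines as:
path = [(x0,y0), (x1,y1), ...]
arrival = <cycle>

path = [(2,1), (1,1), (1,2), (1,3), (1,4)]
arrival = 37

t=17: at (2,1)
t=22: at (1,1) after W
t=27: at (1,2) after N
t=32: at (1,3) after N
t=37: at (1,4) after N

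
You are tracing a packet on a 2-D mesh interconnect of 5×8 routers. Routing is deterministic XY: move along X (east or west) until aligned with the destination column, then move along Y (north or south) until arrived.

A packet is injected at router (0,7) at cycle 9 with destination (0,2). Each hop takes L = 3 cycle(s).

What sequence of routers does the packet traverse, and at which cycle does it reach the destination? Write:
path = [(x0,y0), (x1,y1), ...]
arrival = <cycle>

[0] x=0 y=7 t=9
[1] x=0 y=6 t=12 →S
[2] x=0 y=5 t=15 →S
[3] x=0 y=4 t=18 →S
[4] x=0 y=3 t=21 →S
[5] x=0 y=2 t=24 →S

path = [(0,7), (0,6), (0,5), (0,4), (0,3), (0,2)]
arrival = 24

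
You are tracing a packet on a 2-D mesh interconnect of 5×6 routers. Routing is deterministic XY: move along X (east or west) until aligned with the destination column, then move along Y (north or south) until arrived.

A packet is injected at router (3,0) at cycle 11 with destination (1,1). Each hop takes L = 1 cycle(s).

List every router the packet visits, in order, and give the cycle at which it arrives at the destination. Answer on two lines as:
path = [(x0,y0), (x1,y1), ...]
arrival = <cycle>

src (3,0)  cyc=11
W→(2,0)  cyc=12
W→(1,0)  cyc=13
N→(1,1)  cyc=14

path = [(3,0), (2,0), (1,0), (1,1)]
arrival = 14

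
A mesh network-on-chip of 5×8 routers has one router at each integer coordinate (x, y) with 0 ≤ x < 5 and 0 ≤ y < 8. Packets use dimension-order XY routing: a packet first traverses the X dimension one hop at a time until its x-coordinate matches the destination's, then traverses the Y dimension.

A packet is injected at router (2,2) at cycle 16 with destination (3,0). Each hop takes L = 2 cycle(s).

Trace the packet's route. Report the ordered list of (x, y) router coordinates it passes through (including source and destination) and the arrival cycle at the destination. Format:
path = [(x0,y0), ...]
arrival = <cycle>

path = [(2,2), (3,2), (3,1), (3,0)]
arrival = 22

[0] x=2 y=2 t=16
[1] x=3 y=2 t=18 →E
[2] x=3 y=1 t=20 →S
[3] x=3 y=0 t=22 →S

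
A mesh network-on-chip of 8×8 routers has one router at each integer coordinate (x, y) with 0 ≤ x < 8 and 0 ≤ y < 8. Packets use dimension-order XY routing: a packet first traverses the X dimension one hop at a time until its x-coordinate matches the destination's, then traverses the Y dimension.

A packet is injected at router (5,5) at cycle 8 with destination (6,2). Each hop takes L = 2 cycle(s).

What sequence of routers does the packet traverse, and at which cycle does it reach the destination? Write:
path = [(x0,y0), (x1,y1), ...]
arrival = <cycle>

path = [(5,5), (6,5), (6,4), (6,3), (6,2)]
arrival = 16

#0 — 5,5 | c8
#1 — 6,5 | c10 | E
#2 — 6,4 | c12 | S
#3 — 6,3 | c14 | S
#4 — 6,2 | c16 | S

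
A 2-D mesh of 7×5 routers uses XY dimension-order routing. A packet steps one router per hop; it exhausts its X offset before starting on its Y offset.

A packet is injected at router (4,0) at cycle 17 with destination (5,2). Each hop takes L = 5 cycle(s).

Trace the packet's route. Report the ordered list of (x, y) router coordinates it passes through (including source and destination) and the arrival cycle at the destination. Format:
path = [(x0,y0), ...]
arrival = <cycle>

src (4,0)  cyc=17
E→(5,0)  cyc=22
N→(5,1)  cyc=27
N→(5,2)  cyc=32

path = [(4,0), (5,0), (5,1), (5,2)]
arrival = 32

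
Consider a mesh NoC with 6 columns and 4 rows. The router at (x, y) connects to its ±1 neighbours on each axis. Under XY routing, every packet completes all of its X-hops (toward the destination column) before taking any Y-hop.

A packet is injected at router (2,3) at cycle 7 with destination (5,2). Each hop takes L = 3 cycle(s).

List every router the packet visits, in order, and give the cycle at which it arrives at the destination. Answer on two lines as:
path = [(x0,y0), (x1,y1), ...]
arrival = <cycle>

path = [(2,3), (3,3), (4,3), (5,3), (5,2)]
arrival = 19

  0. router=(2,3) cycle=7 (inject)
  1. router=(3,3) cycle=10 dir=E
  2. router=(4,3) cycle=13 dir=E
  3. router=(5,3) cycle=16 dir=E
  4. router=(5,2) cycle=19 dir=S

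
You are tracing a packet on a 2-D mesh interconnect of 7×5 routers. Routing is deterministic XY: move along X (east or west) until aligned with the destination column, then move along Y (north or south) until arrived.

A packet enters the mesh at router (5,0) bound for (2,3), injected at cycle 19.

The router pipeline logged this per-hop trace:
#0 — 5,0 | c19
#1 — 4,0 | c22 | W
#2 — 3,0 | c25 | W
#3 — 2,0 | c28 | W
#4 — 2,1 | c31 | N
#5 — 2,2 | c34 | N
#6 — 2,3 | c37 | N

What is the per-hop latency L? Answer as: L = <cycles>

L = 3

From hop 0 (19) to hop 1 (22): +3 cycles.
One hop costs L cycles, so L = 3.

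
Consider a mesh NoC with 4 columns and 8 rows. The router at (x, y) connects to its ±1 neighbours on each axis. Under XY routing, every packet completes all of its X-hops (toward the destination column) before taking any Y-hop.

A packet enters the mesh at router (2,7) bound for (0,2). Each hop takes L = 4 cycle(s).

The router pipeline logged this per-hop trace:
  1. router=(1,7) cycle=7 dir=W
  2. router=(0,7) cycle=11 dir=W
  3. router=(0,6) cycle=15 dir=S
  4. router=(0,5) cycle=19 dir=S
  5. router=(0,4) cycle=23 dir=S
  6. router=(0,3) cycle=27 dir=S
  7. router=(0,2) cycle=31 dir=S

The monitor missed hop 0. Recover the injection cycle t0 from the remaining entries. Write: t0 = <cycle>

t0 = 3

cyc[1] = 7 and cyc[k] = t0 + k·L for every k.
Therefore t0 = 7 − L = 3.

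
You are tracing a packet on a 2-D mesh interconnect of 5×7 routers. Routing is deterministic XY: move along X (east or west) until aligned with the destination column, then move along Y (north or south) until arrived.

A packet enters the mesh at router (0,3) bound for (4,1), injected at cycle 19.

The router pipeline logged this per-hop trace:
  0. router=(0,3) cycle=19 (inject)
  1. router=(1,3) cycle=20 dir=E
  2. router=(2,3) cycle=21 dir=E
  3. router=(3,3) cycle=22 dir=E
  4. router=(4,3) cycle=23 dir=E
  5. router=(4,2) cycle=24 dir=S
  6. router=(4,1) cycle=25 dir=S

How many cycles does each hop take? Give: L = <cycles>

L = 1

Δcyc across hop 0→1: 20 − 19 = 1.
That increment is L by definition: L = 1.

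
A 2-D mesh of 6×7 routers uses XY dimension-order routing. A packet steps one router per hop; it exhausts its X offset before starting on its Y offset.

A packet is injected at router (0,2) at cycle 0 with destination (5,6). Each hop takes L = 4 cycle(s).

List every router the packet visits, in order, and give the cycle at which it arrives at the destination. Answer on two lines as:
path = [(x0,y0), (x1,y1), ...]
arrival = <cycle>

path = [(0,2), (1,2), (2,2), (3,2), (4,2), (5,2), (5,3), (5,4), (5,5), (5,6)]
arrival = 36

#0 — 0,2 | c0
#1 — 1,2 | c4 | E
#2 — 2,2 | c8 | E
#3 — 3,2 | c12 | E
#4 — 4,2 | c16 | E
#5 — 5,2 | c20 | E
#6 — 5,3 | c24 | N
#7 — 5,4 | c28 | N
#8 — 5,5 | c32 | N
#9 — 5,6 | c36 | N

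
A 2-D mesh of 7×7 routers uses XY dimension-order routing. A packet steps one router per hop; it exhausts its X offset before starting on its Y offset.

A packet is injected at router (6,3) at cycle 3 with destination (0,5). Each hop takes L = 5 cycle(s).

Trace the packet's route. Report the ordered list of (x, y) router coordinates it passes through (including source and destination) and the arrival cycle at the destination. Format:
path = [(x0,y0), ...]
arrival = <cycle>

path = [(6,3), (5,3), (4,3), (3,3), (2,3), (1,3), (0,3), (0,4), (0,5)]
arrival = 43

[0] x=6 y=3 t=3
[1] x=5 y=3 t=8 →W
[2] x=4 y=3 t=13 →W
[3] x=3 y=3 t=18 →W
[4] x=2 y=3 t=23 →W
[5] x=1 y=3 t=28 →W
[6] x=0 y=3 t=33 →W
[7] x=0 y=4 t=38 →N
[8] x=0 y=5 t=43 →N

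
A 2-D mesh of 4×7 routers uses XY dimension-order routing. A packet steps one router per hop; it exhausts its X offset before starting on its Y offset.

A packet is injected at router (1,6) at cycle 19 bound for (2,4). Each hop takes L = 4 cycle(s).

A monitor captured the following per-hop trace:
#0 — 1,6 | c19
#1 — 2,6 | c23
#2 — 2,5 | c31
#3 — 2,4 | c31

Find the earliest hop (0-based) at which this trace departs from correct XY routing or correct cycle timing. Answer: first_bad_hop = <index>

[1] (+1,+0) / 4c ⇒ ok
[2] (+0,-1) / 8c ⇒ BAD: Δcyc=8≠L

first_bad_hop = 2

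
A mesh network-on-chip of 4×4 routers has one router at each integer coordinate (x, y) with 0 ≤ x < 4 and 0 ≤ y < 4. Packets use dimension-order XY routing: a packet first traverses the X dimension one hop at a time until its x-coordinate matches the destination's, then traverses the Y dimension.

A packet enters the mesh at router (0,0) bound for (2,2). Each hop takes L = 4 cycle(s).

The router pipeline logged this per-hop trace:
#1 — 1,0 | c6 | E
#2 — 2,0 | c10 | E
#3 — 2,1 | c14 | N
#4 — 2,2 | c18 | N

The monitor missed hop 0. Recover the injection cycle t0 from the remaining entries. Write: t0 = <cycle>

At hop 1 the cycle is 6; in general cyc_k = t0 + kL.
t0 = cyc[1] − L = 6 − 4 = 2.

t0 = 2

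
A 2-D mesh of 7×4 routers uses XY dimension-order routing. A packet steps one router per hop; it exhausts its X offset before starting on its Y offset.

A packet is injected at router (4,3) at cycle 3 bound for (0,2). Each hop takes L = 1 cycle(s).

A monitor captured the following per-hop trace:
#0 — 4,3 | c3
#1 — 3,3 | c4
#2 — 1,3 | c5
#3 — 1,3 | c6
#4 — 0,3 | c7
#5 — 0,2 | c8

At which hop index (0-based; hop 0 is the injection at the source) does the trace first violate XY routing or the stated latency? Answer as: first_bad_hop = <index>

hop 1: step (-1,+0), +1 cyc — ok
hop 2: step (-2,+0), +1 cyc — BAD: non-unit step

first_bad_hop = 2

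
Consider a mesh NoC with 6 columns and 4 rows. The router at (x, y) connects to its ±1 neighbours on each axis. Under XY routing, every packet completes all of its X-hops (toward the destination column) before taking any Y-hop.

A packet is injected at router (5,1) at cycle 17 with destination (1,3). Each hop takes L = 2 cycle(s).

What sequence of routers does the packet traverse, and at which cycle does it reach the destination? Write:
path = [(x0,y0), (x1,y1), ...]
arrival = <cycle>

path = [(5,1), (4,1), (3,1), (2,1), (1,1), (1,2), (1,3)]
arrival = 29

  0. router=(5,1) cycle=17 (inject)
  1. router=(4,1) cycle=19 dir=W
  2. router=(3,1) cycle=21 dir=W
  3. router=(2,1) cycle=23 dir=W
  4. router=(1,1) cycle=25 dir=W
  5. router=(1,2) cycle=27 dir=N
  6. router=(1,3) cycle=29 dir=N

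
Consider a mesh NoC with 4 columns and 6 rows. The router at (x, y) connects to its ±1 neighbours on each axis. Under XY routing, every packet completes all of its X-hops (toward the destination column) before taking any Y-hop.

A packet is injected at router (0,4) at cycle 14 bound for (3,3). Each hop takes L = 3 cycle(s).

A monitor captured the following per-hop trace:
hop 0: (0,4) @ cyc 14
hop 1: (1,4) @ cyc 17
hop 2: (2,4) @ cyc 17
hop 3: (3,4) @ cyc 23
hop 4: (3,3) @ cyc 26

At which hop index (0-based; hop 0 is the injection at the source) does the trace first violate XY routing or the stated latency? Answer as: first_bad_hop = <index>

check 1→ d=(1,0) cyc+3: ok
check 2→ d=(1,0) cyc+0: BAD: Δcyc=0≠L

first_bad_hop = 2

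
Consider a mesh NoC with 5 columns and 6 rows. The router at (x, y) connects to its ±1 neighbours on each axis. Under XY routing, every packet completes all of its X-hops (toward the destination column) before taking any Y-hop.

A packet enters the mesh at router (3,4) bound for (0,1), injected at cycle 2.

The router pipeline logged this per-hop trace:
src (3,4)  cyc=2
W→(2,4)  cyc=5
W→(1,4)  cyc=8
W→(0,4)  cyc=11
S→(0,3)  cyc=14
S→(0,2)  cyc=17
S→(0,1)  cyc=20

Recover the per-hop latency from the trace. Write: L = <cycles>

L = 3

cyc[1] − cyc[0] = 5 − 2 = 3.
Per-hop latency L = Δcyc = 3.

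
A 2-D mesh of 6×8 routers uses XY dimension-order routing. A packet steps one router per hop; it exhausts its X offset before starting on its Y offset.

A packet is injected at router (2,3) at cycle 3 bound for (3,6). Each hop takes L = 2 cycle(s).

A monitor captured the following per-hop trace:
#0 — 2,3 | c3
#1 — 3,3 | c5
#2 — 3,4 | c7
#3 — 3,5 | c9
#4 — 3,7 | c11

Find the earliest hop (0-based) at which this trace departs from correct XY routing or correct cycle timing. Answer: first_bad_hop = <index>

  1: Δx=+1 Δy=+0 Δt=2 [ok]
  2: Δx=+0 Δy=+1 Δt=2 [ok]
  3: Δx=+0 Δy=+1 Δt=2 [ok]
  4: Δx=+0 Δy=+2 Δt=2 [BAD: non-unit step]

first_bad_hop = 4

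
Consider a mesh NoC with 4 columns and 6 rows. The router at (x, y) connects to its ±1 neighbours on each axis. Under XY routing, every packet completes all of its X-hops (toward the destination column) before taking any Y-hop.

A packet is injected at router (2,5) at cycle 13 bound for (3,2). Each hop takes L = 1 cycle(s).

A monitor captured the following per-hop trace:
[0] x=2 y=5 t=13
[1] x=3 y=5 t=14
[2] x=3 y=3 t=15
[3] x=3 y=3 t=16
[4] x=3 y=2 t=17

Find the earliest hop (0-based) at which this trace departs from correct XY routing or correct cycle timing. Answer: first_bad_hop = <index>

first_bad_hop = 2

  1: Δx=+1 Δy=+0 Δt=1 [ok]
  2: Δx=+0 Δy=-2 Δt=1 [BAD: non-unit step]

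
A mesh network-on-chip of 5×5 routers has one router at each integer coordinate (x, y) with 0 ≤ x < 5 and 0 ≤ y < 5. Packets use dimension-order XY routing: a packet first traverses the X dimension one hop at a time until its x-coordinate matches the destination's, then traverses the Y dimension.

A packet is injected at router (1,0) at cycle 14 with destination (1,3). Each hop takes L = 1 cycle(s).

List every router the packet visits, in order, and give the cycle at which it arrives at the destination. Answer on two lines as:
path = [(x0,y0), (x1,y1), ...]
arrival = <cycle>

path = [(1,0), (1,1), (1,2), (1,3)]
arrival = 17

hop 0: (1,0) @ cyc 14
hop 1: (1,1) @ cyc 15  [N]
hop 2: (1,2) @ cyc 16  [N]
hop 3: (1,3) @ cyc 17  [N]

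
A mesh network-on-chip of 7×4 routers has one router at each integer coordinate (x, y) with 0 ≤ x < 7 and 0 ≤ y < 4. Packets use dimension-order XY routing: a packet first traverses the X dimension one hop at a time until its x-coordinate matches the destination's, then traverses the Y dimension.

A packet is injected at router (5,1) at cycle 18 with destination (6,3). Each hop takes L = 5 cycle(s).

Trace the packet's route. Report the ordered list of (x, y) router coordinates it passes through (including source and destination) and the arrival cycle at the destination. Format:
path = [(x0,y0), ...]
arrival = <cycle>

src (5,1)  cyc=18
E→(6,1)  cyc=23
N→(6,2)  cyc=28
N→(6,3)  cyc=33

path = [(5,1), (6,1), (6,2), (6,3)]
arrival = 33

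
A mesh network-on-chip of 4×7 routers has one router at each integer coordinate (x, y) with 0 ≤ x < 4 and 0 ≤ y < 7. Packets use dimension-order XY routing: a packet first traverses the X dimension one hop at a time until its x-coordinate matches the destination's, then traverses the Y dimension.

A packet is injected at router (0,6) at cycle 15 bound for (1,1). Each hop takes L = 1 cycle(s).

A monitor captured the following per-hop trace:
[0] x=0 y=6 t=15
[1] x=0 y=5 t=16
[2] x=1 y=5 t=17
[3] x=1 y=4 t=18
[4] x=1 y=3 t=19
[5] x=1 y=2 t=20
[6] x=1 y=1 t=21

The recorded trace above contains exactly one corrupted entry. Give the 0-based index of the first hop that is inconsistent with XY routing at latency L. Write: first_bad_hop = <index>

  1: Δx=+0 Δy=-1 Δt=1 [BAD: Y-move but x=0≠1]

first_bad_hop = 1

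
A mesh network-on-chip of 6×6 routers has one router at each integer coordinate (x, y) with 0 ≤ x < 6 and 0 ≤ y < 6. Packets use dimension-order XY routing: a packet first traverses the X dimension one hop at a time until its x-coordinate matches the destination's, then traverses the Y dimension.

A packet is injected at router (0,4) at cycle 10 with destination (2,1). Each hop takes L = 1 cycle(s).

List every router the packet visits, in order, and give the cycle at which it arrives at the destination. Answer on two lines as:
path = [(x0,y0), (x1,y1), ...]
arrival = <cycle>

path = [(0,4), (1,4), (2,4), (2,3), (2,2), (2,1)]
arrival = 15

t=10: at (0,4)
t=11: at (1,4) after E
t=12: at (2,4) after E
t=13: at (2,3) after S
t=14: at (2,2) after S
t=15: at (2,1) after S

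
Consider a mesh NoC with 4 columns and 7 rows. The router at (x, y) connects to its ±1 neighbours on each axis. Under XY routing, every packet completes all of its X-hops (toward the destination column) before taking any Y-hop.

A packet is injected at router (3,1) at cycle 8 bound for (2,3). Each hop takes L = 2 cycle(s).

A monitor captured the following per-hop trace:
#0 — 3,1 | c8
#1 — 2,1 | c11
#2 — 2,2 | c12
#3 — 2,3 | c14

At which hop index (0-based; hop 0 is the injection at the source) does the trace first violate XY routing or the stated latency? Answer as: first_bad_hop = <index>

first_bad_hop = 1

[1] (-1,+0) / 3c ⇒ BAD: Δcyc=3≠L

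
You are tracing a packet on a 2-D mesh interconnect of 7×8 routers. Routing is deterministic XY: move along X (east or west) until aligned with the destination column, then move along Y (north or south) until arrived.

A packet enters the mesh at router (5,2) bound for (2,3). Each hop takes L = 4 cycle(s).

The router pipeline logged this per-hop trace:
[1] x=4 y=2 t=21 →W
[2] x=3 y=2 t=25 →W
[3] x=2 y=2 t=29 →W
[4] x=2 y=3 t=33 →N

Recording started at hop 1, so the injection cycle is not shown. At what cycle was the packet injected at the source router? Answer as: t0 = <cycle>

At hop 1 the cycle is 21; in general cyc_k = t0 + kL.
t0 = cyc[1] − L = 21 − 4 = 17.

t0 = 17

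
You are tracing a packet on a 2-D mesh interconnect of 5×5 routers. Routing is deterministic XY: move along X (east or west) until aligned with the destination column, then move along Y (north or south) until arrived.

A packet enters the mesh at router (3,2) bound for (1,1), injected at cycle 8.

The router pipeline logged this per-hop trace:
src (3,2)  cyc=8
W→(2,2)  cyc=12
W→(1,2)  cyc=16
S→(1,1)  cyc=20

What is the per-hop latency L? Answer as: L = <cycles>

L = 4

From hop 0 (8) to hop 1 (12): +4 cycles.
That increment is L by definition: L = 4.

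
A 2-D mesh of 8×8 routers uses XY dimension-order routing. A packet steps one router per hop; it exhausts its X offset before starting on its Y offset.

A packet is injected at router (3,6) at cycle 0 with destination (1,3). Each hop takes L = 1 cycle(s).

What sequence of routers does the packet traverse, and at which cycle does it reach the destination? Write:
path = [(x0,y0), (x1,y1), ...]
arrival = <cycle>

path = [(3,6), (2,6), (1,6), (1,5), (1,4), (1,3)]
arrival = 5

#0 — 3,6 | c0
#1 — 2,6 | c1 | W
#2 — 1,6 | c2 | W
#3 — 1,5 | c3 | S
#4 — 1,4 | c4 | S
#5 — 1,3 | c5 | S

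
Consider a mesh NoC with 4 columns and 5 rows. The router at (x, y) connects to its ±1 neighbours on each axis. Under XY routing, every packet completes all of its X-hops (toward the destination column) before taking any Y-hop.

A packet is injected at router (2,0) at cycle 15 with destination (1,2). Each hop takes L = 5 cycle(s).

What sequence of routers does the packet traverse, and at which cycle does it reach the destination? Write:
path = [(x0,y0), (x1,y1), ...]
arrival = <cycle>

  0. router=(2,0) cycle=15 (inject)
  1. router=(1,0) cycle=20 dir=W
  2. router=(1,1) cycle=25 dir=N
  3. router=(1,2) cycle=30 dir=N

path = [(2,0), (1,0), (1,1), (1,2)]
arrival = 30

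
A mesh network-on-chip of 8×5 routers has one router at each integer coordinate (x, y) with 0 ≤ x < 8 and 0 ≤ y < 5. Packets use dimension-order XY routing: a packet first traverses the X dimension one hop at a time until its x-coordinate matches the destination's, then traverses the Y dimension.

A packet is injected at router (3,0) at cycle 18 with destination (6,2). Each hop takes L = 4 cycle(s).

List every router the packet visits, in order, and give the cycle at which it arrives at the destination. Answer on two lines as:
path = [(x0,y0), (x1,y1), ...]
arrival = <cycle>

src (3,0)  cyc=18
E→(4,0)  cyc=22
E→(5,0)  cyc=26
E→(6,0)  cyc=30
N→(6,1)  cyc=34
N→(6,2)  cyc=38

path = [(3,0), (4,0), (5,0), (6,0), (6,1), (6,2)]
arrival = 38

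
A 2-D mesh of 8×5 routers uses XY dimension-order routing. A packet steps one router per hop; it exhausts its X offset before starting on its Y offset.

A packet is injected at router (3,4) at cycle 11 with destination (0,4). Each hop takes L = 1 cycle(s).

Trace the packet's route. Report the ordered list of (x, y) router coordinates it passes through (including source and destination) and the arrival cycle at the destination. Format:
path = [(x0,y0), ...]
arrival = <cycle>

hop 0: (3,4) @ cyc 11
hop 1: (2,4) @ cyc 12  [W]
hop 2: (1,4) @ cyc 13  [W]
hop 3: (0,4) @ cyc 14  [W]

path = [(3,4), (2,4), (1,4), (0,4)]
arrival = 14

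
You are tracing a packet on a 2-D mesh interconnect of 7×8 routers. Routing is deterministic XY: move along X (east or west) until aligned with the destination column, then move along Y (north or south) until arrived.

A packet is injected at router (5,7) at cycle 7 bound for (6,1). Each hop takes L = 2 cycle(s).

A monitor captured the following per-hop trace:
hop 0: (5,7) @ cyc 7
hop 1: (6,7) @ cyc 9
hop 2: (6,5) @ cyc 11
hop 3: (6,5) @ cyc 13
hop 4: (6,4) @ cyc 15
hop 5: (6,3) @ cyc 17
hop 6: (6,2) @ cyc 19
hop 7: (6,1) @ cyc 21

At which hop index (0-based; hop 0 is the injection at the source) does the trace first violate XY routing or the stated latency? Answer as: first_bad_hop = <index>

first_bad_hop = 2

check 1→ d=(1,0) cyc+2: ok
check 2→ d=(0,-2) cyc+2: BAD: non-unit step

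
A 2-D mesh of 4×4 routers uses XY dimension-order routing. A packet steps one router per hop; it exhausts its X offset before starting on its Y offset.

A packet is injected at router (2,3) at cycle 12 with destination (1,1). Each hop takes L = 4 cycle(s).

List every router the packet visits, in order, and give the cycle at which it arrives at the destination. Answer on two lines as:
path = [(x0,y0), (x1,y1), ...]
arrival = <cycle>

  0. router=(2,3) cycle=12 (inject)
  1. router=(1,3) cycle=16 dir=W
  2. router=(1,2) cycle=20 dir=S
  3. router=(1,1) cycle=24 dir=S

path = [(2,3), (1,3), (1,2), (1,1)]
arrival = 24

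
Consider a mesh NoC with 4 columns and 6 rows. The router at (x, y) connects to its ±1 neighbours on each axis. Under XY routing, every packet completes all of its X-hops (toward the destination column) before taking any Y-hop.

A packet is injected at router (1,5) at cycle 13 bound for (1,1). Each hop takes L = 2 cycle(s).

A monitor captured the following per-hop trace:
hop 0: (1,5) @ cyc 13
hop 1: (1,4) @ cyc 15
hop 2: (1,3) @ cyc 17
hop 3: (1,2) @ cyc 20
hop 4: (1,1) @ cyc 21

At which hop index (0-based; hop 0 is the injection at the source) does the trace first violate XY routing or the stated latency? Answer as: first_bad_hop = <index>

first_bad_hop = 3

check 1→ d=(0,-1) cyc+2: ok
check 2→ d=(0,-1) cyc+2: ok
check 3→ d=(0,-1) cyc+3: BAD: Δcyc=3≠L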